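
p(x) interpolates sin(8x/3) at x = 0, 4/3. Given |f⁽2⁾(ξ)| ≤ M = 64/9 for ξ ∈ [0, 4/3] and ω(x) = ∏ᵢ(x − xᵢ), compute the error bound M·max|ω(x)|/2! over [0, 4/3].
128/81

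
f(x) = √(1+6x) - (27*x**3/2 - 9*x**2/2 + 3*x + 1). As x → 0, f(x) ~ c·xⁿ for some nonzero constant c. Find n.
4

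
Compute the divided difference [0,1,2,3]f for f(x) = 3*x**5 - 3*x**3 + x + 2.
72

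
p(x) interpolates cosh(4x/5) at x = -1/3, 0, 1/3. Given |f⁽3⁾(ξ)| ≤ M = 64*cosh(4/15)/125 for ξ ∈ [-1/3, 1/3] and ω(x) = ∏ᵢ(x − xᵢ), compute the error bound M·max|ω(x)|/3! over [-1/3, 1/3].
64*sqrt(3)*cosh(4/15)/91125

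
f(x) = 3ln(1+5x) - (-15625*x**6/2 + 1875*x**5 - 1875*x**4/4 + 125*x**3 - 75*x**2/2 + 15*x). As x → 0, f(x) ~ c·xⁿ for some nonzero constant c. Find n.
7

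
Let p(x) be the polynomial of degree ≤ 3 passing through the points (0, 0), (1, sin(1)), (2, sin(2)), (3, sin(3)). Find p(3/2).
-sin(3)/16 + 9*sin(1)/16 + 9*sin(2)/16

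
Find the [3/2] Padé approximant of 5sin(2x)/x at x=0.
(10 - 14*x**2/3)/(x**2/5 + 1)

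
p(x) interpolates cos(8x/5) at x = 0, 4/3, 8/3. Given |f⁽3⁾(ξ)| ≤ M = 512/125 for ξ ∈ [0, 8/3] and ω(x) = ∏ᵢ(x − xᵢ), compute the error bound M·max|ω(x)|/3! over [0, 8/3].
32768*sqrt(3)/91125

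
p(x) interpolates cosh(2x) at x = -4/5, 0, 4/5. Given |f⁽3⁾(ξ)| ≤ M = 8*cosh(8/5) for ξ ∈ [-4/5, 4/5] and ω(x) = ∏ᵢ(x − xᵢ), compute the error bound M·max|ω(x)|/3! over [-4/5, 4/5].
512*sqrt(3)*cosh(8/5)/3375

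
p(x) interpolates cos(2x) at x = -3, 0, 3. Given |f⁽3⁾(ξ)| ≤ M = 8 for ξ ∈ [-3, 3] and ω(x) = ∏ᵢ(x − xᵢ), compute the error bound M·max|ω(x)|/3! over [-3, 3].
8*sqrt(3)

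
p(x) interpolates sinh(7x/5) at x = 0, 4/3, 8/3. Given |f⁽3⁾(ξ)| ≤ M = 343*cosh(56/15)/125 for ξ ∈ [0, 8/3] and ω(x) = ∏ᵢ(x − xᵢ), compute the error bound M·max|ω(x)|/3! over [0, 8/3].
21952*sqrt(3)*cosh(56/15)/91125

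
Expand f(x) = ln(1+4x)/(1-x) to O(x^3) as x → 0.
4*x - 4*x**2 + O(x**3)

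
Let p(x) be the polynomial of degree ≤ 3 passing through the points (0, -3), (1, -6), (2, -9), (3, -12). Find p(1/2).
-9/2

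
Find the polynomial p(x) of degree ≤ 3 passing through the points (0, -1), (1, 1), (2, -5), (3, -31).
-2*x**3 + 2*x**2 + 2*x - 1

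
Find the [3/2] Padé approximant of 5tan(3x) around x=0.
(-9*x**3 + 15*x)/(1 - 18*x**2/5)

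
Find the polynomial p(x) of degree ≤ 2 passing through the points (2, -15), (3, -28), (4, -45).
-2*x**2 - 3*x - 1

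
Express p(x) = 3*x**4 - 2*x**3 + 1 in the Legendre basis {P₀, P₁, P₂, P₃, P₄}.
(8/5)P₀ + (-6/5)P₁ + (12/7)P₂ + (-4/5)P₃ + (24/35)P₄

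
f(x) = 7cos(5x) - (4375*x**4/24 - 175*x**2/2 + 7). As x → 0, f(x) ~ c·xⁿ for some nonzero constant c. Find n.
6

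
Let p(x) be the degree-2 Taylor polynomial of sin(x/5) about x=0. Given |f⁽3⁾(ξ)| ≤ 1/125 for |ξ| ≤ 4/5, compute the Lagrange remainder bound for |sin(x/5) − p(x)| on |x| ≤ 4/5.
32/46875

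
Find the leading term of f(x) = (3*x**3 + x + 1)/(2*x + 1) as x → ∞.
3*x**2/2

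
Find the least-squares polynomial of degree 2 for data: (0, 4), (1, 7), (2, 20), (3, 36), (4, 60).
127/35 + (87/70)x + (45/14)x²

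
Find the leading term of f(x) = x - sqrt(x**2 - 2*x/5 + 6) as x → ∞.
1/5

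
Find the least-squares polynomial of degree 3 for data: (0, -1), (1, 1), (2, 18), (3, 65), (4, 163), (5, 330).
-8/7 + (13/6)x + (-73/28)x² + (37/12)x³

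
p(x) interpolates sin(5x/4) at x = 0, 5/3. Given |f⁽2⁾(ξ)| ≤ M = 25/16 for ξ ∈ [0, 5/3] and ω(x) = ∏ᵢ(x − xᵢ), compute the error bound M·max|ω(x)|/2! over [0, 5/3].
625/1152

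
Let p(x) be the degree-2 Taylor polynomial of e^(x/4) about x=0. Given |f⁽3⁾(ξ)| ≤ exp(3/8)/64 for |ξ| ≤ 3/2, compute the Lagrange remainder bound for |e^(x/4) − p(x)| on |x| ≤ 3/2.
9*exp(3/8)/1024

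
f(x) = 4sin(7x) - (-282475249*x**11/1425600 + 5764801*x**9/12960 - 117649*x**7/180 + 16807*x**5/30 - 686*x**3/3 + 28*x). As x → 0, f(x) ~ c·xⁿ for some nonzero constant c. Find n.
13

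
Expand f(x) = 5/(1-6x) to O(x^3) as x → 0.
5 + 30*x + 180*x**2 + O(x**3)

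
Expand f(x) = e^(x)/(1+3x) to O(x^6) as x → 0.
1 - 2*x + 13*x**2/2 - 58*x**3/3 + 1393*x**4/24 - 10447*x**5/60 + O(x**6)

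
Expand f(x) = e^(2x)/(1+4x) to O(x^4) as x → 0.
1 - 2*x + 10*x**2 - 116*x**3/3 + O(x**4)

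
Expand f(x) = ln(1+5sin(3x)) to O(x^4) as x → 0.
15*x - 225*x**2/2 + 2205*x**3/2 + O(x**4)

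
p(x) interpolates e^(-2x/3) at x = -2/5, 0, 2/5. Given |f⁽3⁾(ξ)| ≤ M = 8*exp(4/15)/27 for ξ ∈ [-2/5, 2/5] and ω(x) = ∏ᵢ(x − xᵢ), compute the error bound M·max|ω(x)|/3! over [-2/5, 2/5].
64*sqrt(3)*exp(4/15)/91125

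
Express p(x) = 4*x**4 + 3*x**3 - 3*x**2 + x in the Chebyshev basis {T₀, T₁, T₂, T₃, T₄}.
(13/4)T₁ + (1/2)T₂ + (3/4)T₃ + (1/2)T₄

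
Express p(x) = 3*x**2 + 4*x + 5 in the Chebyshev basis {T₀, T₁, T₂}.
(13/2)T₀ + (4)T₁ + (3/2)T₂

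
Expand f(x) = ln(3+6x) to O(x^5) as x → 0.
log(3) + 2*x - 2*x**2 + 8*x**3/3 - 4*x**4 + O(x**5)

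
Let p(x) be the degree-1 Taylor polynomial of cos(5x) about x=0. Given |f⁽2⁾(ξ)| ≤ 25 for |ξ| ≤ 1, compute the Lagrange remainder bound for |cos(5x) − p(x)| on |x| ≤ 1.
25/2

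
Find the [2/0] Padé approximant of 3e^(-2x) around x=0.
6*x**2 - 6*x + 3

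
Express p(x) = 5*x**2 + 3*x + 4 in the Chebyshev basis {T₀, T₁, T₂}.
(13/2)T₀ + (3)T₁ + (5/2)T₂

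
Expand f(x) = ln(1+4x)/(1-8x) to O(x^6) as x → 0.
4*x + 24*x**2 + 640*x**3/3 + 4928*x**4/3 + 200192*x**5/15 + O(x**6)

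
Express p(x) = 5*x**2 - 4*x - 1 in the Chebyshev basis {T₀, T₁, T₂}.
(3/2)T₀ + (-4)T₁ + (5/2)T₂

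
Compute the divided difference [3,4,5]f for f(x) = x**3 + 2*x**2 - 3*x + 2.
14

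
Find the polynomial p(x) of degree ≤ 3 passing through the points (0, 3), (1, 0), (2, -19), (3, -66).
-2*x**3 - 2*x**2 + x + 3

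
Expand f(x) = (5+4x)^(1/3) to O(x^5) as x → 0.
5**(1/3) + 4*5**(1/3)*x/15 - 16*5**(1/3)*x**2/225 + 64*5**(1/3)*x**3/2025 - 512*5**(1/3)*x**4/30375 + O(x**5)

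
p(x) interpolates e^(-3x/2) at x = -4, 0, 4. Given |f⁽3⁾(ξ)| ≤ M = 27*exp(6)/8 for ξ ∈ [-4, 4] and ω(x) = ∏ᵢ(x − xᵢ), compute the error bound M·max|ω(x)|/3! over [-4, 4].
8*sqrt(3)*exp(6)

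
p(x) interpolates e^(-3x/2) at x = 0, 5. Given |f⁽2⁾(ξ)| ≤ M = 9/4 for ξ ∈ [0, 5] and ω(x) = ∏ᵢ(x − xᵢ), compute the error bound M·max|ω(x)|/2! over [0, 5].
225/32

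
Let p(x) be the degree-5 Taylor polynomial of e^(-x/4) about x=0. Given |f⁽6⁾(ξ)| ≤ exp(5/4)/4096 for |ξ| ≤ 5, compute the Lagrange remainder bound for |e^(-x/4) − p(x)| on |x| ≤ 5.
3125*exp(5/4)/589824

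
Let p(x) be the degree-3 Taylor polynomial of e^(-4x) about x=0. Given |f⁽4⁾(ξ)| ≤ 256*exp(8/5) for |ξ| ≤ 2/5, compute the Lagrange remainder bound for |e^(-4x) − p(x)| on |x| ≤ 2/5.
512*exp(8/5)/1875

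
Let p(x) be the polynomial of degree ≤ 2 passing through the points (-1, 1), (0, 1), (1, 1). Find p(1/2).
1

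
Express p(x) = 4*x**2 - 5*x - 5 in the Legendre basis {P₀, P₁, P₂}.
(-11/3)P₀ + (-5)P₁ + (8/3)P₂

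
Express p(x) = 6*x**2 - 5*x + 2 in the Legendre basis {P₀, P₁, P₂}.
(4)P₀ + (-5)P₁ + (4)P₂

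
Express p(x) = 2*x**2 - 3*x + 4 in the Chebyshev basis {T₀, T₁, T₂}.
(5)T₀ + (-3)T₁ + T₂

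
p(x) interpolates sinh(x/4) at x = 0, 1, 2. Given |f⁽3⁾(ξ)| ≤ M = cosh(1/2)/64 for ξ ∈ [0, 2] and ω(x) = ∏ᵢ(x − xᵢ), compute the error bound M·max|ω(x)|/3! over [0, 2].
sqrt(3)*cosh(1/2)/1728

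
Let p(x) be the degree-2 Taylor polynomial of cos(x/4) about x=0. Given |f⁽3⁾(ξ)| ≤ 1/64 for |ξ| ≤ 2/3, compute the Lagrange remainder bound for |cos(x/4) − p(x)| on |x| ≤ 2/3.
1/1296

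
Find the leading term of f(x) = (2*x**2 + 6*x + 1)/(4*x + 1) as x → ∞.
x/2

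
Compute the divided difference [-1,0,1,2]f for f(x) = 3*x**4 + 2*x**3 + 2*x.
8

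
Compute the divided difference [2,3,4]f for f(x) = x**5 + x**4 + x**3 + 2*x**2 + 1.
351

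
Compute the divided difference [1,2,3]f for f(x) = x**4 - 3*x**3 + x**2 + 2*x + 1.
8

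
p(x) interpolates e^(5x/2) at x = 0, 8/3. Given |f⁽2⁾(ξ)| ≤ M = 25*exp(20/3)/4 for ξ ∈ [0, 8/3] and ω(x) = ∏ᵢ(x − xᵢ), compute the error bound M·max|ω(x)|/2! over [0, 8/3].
50*exp(20/3)/9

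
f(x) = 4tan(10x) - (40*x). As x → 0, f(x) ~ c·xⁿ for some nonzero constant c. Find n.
3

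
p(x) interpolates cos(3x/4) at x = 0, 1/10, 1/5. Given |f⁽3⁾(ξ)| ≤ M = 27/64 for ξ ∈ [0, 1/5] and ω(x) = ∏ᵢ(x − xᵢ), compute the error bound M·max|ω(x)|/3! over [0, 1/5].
sqrt(3)/64000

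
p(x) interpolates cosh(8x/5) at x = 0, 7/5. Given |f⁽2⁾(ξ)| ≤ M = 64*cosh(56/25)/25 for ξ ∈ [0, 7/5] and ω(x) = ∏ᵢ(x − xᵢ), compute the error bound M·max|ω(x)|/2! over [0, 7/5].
392*cosh(56/25)/625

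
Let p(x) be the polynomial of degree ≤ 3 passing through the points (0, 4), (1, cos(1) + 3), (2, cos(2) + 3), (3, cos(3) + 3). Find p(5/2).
15*cos(2)/16 + 5*cos(3)/16 - 5*cos(1)/16 + 49/16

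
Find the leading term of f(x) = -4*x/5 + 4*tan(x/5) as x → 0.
4*x**3/375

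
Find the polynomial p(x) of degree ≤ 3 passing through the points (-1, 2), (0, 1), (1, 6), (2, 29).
2*x**3 + 3*x**2 + 1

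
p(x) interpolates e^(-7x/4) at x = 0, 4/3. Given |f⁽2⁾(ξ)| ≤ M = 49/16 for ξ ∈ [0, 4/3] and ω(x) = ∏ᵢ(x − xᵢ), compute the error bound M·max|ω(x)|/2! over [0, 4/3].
49/72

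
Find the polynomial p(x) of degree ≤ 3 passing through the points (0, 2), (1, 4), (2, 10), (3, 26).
x**3 - x**2 + 2*x + 2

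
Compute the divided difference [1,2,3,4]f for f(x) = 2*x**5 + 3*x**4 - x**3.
159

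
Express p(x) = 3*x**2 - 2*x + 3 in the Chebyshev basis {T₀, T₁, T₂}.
(9/2)T₀ + (-2)T₁ + (3/2)T₂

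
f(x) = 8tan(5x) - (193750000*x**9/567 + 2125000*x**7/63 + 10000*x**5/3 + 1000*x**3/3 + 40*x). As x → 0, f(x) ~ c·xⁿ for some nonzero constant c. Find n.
11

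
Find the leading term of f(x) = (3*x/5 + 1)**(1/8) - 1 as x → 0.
3*x/40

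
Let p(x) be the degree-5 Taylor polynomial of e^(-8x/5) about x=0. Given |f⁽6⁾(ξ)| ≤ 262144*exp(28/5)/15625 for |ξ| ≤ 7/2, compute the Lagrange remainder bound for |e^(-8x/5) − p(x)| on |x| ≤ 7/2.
30118144*exp(28/5)/703125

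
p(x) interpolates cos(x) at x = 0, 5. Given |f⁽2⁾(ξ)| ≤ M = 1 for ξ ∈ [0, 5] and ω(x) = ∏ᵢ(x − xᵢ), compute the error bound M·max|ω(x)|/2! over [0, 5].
25/8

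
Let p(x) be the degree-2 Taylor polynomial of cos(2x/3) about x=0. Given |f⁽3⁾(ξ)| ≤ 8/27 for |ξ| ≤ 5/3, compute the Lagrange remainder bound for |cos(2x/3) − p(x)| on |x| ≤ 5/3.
500/2187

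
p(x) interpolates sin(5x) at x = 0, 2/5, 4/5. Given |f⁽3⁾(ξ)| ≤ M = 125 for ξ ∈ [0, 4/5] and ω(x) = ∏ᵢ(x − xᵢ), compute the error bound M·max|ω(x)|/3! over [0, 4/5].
8*sqrt(3)/27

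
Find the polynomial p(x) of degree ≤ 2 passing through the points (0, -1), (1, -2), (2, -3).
-x - 1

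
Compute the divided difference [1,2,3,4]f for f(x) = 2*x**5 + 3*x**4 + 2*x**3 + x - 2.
162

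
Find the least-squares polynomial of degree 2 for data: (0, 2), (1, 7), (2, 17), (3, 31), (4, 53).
78/35 + (61/35)x + (19/7)x²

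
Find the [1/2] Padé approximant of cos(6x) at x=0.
1/(18*x**2 + 1)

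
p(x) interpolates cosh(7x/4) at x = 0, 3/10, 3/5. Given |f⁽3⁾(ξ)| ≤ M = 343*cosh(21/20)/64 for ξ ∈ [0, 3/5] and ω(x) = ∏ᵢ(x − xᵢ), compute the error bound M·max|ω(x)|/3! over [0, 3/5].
343*sqrt(3)*cosh(21/20)/64000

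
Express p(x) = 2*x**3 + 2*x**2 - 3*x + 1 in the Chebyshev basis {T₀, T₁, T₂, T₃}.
(2)T₀ + (-3/2)T₁ + T₂ + (1/2)T₃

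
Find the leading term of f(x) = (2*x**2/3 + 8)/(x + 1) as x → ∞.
2*x/3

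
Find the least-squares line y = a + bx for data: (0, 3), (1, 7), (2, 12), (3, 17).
a = 27/10, b = 47/10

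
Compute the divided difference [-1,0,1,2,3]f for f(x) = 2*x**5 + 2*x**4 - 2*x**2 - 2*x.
12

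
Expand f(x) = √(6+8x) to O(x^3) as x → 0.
sqrt(6) + 2*sqrt(6)*x/3 - 2*sqrt(6)*x**2/9 + O(x**3)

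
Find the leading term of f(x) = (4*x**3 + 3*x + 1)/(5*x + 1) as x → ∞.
4*x**2/5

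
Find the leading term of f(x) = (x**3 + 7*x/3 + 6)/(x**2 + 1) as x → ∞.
x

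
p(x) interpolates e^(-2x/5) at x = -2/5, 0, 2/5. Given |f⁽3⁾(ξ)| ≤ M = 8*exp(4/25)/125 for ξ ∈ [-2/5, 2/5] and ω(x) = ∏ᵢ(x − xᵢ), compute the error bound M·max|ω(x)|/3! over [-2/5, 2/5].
64*sqrt(3)*exp(4/25)/421875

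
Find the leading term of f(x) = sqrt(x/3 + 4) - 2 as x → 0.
x/12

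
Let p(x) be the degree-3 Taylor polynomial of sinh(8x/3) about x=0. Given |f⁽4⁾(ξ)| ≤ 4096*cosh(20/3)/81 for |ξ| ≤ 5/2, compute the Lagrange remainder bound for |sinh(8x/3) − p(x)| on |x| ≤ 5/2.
20000*cosh(20/3)/243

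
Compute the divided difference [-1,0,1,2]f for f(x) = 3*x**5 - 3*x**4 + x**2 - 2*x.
9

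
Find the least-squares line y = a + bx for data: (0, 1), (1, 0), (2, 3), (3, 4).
a = 1/5, b = 6/5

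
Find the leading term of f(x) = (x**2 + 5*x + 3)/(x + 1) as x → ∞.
x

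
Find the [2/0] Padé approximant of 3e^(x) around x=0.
3*x**2/2 + 3*x + 3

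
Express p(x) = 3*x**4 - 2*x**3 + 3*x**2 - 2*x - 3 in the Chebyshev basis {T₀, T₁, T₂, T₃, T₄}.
(-3/8)T₀ + (-7/2)T₁ + (3)T₂ + (-1/2)T₃ + (3/8)T₄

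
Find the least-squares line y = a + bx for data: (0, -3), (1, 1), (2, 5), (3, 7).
a = -13/5, b = 17/5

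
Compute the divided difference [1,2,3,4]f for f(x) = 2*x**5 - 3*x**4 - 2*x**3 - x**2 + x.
98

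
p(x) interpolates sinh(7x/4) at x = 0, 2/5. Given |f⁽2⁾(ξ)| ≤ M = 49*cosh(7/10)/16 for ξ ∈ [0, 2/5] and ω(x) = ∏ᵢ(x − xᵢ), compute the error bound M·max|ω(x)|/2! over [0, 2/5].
49*cosh(7/10)/800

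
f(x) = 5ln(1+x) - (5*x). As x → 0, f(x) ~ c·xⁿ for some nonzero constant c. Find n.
2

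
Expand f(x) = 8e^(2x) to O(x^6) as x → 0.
8 + 16*x + 16*x**2 + 32*x**3/3 + 16*x**4/3 + 32*x**5/15 + O(x**6)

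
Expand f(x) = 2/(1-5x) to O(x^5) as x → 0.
2 + 10*x + 50*x**2 + 250*x**3 + 1250*x**4 + O(x**5)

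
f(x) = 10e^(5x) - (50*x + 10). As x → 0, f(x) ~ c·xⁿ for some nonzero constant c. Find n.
2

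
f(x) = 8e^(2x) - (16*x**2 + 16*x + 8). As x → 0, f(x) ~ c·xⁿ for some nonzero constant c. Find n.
3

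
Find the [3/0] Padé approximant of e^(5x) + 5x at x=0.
125*x**3/6 + 25*x**2/2 + 10*x + 1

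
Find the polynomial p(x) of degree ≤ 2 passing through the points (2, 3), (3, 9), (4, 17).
x**2 + x - 3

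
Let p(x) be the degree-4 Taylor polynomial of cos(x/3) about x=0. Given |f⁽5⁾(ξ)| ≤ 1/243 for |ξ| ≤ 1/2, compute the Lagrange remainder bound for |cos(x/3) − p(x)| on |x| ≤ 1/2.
1/933120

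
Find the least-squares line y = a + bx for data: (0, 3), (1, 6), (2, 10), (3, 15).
a = 5/2, b = 4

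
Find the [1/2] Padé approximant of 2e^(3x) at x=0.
(2*x + 2)/(3*x**2/2 - 2*x + 1)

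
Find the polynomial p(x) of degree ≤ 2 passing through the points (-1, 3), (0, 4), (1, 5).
x + 4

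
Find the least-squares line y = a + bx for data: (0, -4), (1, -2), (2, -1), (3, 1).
a = -39/10, b = 8/5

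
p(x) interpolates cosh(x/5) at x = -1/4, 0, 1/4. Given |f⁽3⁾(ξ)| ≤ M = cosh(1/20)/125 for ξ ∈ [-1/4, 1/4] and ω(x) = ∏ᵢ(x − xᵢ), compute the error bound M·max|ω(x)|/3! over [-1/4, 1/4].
sqrt(3)*cosh(1/20)/216000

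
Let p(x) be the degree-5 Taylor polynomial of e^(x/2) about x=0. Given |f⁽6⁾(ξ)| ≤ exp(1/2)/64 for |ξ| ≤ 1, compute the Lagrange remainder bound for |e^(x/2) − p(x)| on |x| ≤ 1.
exp(1/2)/46080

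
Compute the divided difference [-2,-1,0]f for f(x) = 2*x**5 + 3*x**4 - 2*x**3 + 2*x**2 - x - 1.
-1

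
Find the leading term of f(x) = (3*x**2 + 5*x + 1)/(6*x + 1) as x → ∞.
x/2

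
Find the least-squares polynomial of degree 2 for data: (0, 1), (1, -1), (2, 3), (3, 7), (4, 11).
11/35 + (-22/35)x + (6/7)x²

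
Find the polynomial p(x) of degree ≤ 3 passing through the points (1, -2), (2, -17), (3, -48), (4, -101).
-x**3 - 2*x**2 - 2*x + 3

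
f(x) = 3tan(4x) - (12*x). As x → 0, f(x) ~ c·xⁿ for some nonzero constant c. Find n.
3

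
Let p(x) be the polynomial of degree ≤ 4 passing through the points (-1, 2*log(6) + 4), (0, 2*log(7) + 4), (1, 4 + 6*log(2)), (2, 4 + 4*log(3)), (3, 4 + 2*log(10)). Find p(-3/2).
log(8388608*2**(3/16)*3**(19/64)*5**(35/64)*7**(7/16)/2470629) + 4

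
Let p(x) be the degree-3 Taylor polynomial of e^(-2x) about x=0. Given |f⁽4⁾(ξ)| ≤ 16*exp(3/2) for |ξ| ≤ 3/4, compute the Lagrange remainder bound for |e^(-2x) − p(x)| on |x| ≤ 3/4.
27*exp(3/2)/128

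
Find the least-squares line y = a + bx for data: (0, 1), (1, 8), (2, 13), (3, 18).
a = 8/5, b = 28/5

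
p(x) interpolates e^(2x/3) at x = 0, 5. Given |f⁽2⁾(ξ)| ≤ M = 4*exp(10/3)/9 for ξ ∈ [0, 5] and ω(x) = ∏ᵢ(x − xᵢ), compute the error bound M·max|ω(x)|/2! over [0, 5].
25*exp(10/3)/18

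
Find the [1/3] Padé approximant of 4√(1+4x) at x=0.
(14*x + 4)/(x**3 - x**2 + 3*x/2 + 1)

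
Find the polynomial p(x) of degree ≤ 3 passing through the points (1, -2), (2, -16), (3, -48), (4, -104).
-x**3 - 3*x**2 + 2*x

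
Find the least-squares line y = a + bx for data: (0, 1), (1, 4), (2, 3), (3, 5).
a = 8/5, b = 11/10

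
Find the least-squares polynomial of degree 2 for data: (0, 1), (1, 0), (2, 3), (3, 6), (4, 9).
19/35 + (-3/35)x + (4/7)x²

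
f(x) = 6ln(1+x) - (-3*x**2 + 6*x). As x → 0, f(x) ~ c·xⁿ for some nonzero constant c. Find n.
3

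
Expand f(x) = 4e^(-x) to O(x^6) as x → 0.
4 - 4*x + 2*x**2 - 2*x**3/3 + x**4/6 - x**5/30 + O(x**6)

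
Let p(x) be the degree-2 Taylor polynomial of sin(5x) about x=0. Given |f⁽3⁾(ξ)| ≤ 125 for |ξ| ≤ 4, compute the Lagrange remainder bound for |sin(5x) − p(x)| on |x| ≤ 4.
4000/3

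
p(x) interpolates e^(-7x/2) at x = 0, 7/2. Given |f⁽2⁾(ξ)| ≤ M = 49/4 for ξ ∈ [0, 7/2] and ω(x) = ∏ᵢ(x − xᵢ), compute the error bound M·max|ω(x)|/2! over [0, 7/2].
2401/128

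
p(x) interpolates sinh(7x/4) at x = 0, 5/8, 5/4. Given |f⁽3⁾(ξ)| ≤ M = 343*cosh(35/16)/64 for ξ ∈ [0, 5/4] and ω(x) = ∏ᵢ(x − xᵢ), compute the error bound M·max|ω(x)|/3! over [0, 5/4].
42875*sqrt(3)*cosh(35/16)/884736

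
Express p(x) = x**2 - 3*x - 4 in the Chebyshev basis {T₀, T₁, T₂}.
(-7/2)T₀ + (-3)T₁ + (1/2)T₂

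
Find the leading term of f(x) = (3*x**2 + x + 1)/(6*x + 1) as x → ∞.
x/2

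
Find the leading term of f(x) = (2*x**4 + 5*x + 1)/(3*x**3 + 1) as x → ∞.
2*x/3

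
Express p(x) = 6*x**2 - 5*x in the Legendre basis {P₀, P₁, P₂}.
(2)P₀ + (-5)P₁ + (4)P₂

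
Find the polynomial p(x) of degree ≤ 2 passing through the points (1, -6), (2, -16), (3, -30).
-2*x**2 - 4*x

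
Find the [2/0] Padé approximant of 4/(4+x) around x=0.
x**2/16 - x/4 + 1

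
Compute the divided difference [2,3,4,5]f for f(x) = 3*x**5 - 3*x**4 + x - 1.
333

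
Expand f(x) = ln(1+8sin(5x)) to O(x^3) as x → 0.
40*x - 800*x**2 + O(x**3)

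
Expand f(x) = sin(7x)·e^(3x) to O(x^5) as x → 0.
7*x + 21*x**2 - 77*x**3/3 - 140*x**4 + O(x**5)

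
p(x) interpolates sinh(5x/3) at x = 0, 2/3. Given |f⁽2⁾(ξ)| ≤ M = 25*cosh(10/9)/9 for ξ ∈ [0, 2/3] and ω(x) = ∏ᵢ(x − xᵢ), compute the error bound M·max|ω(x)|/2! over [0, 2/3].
25*cosh(10/9)/162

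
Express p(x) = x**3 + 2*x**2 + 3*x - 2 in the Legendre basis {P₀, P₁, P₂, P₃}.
(-4/3)P₀ + (18/5)P₁ + (4/3)P₂ + (2/5)P₃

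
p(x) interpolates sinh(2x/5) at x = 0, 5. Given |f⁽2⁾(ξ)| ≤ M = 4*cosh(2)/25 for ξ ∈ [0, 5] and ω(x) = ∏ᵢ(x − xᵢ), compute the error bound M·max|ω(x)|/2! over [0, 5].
cosh(2)/2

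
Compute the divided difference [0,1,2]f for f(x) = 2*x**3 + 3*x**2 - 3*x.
9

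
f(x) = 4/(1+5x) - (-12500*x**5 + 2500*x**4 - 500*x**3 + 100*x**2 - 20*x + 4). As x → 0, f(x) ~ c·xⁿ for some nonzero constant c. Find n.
6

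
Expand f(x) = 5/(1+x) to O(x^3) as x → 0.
5 - 5*x + 5*x**2 + O(x**3)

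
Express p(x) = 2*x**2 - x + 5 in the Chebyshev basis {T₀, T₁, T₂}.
(6)T₀ - T₁ + T₂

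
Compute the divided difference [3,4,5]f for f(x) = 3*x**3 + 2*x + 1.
36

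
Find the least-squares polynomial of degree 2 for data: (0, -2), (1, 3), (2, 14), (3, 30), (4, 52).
-71/35 + (33/14)x + (39/14)x²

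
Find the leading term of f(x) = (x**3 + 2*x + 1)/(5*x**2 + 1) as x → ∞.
x/5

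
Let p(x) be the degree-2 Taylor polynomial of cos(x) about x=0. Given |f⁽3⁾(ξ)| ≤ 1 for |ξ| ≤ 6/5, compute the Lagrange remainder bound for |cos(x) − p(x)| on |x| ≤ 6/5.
36/125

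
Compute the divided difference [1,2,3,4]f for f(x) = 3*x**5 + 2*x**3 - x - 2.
197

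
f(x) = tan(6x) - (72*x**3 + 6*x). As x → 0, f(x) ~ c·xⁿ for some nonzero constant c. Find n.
5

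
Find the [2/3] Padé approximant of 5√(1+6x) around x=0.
(315*x**2/4 + 42*x + 5)/(-27*x**3/20 + 81*x**2/20 + 27*x/5 + 1)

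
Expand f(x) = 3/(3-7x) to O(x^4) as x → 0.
1 + 7*x/3 + 49*x**2/9 + 343*x**3/27 + O(x**4)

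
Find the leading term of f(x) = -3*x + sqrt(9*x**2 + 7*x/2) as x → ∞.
7/12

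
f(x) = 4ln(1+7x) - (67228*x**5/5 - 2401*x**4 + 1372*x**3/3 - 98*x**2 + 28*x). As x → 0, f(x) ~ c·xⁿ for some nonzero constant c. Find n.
6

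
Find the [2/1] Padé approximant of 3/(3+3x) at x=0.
1/(x + 1)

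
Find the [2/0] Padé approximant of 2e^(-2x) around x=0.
4*x**2 - 4*x + 2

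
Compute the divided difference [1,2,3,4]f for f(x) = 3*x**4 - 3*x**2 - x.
30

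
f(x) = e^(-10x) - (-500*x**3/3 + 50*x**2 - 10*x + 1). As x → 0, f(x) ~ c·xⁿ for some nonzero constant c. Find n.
4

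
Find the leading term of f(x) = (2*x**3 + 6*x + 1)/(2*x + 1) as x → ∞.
x**2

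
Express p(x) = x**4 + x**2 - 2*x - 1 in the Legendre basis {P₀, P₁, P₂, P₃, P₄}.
(-7/15)P₀ + (-2)P₁ + (26/21)P₂ + (8/35)P₄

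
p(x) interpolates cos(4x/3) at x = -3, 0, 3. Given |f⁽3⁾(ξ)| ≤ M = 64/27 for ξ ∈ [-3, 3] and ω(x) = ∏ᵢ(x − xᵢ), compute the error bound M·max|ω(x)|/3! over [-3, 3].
64*sqrt(3)/27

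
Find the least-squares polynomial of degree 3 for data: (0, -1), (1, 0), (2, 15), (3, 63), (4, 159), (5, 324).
-65/63 + (-23/189)x + (-113/63)x² + (80/27)x³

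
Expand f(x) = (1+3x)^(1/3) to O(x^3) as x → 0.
1 + x - x**2 + O(x**3)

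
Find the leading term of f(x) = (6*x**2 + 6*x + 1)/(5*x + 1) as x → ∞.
6*x/5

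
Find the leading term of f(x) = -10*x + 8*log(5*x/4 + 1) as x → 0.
-25*x**2/4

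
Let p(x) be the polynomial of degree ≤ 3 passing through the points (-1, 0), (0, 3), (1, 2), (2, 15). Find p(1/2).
15/8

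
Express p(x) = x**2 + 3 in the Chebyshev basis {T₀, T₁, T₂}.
(7/2)T₀ + (1/2)T₂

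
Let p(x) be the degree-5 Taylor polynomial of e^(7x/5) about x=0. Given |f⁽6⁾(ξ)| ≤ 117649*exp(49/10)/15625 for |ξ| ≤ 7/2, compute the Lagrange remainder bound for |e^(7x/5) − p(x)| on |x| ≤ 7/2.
13841287201*exp(49/10)/720000000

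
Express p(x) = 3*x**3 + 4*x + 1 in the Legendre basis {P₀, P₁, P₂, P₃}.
P₀ + (29/5)P₁ + (6/5)P₃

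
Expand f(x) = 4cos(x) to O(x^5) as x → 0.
4 - 2*x**2 + x**4/6 + O(x**5)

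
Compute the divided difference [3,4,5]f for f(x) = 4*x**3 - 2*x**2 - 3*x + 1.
46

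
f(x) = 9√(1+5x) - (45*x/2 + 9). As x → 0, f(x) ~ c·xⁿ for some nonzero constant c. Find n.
2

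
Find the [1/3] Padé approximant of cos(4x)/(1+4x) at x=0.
(1 - 5*x/3)/(56*x**3/3 + 4*x**2/3 + 7*x/3 + 1)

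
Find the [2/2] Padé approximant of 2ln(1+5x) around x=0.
5*x*(5*x + 2)/(25*x**2/6 + 5*x + 1)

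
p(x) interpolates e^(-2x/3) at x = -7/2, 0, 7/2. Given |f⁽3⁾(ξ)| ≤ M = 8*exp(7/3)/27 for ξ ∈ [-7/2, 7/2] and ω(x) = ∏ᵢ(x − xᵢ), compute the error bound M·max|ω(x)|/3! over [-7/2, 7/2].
343*sqrt(3)*exp(7/3)/729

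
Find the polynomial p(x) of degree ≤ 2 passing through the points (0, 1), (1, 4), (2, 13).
3*x**2 + 1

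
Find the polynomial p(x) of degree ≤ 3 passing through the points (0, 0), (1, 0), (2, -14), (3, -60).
-3*x**3 + 2*x**2 + x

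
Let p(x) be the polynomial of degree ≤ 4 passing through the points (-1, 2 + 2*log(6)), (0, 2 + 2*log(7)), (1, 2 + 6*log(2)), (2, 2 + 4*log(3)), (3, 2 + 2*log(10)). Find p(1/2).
2 + log(16*2**(3/16)*3**(19/64)*5**(3/64)*7**(15/16)/3)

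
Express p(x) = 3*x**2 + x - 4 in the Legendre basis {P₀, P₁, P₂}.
(-3)P₀ + P₁ + (2)P₂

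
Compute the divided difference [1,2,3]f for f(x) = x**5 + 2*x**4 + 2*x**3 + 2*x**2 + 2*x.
154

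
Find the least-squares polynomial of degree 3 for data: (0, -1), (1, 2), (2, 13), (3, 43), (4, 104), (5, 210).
-139/126 + (2977/756)x + (-325/126)x² + (221/108)x³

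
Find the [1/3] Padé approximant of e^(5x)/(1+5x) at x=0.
(15*x/8 + 1)/(875*x**3/48 - 25*x**2/2 + 15*x/8 + 1)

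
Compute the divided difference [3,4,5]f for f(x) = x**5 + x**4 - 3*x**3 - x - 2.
721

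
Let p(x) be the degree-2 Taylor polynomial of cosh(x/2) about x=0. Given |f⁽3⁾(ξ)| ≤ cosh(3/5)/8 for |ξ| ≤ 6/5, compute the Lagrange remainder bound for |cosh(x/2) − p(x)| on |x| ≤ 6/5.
9*cosh(3/5)/250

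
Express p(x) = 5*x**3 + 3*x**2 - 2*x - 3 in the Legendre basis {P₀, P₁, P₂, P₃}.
(-2)P₀ + P₁ + (2)P₂ + (2)P₃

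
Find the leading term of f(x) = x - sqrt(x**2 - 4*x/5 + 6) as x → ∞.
2/5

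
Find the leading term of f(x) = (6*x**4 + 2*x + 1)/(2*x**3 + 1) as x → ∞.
3*x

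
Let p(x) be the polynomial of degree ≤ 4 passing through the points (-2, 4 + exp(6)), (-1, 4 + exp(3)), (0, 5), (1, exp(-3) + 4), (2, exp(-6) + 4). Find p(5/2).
5*(-36*exp(9) - 84*exp(3) + 63 + 178*exp(6) + 7*exp(12))*exp(-6)/128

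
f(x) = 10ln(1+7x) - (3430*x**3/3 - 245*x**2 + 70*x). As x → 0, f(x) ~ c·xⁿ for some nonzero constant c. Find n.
4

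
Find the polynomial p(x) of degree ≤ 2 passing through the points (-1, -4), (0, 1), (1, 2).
-2*x**2 + 3*x + 1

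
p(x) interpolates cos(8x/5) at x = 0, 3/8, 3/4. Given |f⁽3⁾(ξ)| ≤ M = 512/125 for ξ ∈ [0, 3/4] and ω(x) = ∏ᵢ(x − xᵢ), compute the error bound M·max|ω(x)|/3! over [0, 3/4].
sqrt(3)/125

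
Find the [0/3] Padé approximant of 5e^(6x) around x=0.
5/(-36*x**3 + 18*x**2 - 6*x + 1)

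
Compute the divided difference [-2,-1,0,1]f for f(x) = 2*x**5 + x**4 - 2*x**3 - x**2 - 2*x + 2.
6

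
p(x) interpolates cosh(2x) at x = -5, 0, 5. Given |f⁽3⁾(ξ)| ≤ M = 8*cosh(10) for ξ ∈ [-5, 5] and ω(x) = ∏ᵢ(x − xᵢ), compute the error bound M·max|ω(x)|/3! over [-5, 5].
1000*sqrt(3)*cosh(10)/27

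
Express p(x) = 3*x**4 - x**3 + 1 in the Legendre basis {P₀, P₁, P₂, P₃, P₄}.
(8/5)P₀ + (-3/5)P₁ + (12/7)P₂ + (-2/5)P₃ + (24/35)P₄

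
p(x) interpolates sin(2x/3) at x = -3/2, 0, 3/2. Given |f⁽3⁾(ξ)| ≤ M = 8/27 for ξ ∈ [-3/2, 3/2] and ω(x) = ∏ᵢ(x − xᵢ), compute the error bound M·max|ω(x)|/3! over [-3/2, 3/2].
sqrt(3)/27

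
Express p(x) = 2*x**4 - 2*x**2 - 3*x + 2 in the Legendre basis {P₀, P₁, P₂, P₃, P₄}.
(26/15)P₀ + (-3)P₁ + (-4/21)P₂ + (16/35)P₄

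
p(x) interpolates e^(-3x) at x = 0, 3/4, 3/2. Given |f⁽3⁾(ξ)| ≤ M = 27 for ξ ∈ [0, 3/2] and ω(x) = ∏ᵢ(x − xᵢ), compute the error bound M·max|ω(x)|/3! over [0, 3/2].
27*sqrt(3)/64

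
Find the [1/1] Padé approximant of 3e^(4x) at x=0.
(6*x + 3)/(1 - 2*x)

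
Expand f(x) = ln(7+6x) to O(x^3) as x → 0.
log(7) + 6*x/7 - 18*x**2/49 + O(x**3)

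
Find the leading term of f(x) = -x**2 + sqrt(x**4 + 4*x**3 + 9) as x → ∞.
2*x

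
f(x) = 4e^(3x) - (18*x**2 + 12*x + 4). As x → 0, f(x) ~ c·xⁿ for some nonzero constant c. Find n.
3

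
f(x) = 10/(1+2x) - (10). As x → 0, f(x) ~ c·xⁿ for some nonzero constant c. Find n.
1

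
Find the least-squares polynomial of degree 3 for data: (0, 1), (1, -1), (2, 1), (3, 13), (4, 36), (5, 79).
17/18 + (-1817/756)x + (-31/126)x² + (83/108)x³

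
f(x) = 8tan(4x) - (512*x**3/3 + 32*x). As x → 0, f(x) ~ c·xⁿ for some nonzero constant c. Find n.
5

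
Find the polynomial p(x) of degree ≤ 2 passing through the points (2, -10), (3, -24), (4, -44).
-3*x**2 + x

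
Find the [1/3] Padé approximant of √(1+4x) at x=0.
(7*x/2 + 1)/(x**3 - x**2 + 3*x/2 + 1)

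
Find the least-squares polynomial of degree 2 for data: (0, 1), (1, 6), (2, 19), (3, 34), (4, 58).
32/35 + (97/35)x + (20/7)x²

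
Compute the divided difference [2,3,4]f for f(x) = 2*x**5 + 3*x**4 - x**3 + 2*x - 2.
726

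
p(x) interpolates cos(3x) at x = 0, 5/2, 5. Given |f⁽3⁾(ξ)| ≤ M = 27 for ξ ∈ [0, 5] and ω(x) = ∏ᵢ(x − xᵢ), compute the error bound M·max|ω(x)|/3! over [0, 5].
125*sqrt(3)/8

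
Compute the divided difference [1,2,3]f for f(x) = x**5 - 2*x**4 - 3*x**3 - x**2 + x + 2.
21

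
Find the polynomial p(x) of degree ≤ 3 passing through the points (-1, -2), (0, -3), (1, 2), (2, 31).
3*x**3 + 3*x**2 - x - 3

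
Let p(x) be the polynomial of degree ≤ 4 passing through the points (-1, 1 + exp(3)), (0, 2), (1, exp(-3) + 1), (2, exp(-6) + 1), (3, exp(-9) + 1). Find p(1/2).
(-20*exp(3) + 3 + 90*exp(6) + (188 - 5*exp(3))*exp(9))*exp(-9)/128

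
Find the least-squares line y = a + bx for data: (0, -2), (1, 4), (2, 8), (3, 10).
a = -1, b = 4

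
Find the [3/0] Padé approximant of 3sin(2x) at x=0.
-4*x**3 + 6*x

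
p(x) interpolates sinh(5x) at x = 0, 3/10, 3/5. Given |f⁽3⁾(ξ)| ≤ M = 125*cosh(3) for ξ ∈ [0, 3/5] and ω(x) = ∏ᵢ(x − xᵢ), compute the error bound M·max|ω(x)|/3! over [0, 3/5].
sqrt(3)*cosh(3)/8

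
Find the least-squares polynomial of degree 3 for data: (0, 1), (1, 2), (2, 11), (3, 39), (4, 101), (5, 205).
67/63 + (299/378)x + (-491/252)x² + (215/108)x³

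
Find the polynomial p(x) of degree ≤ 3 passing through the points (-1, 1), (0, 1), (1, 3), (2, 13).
x**3 + x**2 + 1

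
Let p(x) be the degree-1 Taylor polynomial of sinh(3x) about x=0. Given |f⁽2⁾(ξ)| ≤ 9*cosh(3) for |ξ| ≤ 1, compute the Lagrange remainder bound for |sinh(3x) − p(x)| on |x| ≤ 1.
9*cosh(3)/2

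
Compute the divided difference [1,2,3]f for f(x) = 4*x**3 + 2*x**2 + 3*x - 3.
26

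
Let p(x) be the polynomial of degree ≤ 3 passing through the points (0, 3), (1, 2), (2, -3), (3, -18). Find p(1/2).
21/8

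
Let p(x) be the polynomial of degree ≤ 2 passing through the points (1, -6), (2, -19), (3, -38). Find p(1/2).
-7/4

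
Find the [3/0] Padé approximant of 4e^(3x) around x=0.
18*x**3 + 18*x**2 + 12*x + 4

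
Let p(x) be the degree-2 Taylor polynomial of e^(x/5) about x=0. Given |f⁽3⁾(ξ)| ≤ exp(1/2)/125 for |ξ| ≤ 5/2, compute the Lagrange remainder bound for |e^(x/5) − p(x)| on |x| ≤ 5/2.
exp(1/2)/48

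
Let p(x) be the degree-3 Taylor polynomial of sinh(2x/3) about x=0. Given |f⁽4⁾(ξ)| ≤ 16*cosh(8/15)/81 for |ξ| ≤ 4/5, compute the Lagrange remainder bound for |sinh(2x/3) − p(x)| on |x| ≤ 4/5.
512*cosh(8/15)/151875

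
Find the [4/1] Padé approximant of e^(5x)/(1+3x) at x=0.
(310625*x**4/12696 + 20875*x**3/1587 + 10725*x**2/1058 + 2020*x/529 + 1)/(962*x/529 + 1)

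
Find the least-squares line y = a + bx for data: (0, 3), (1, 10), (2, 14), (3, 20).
a = 7/2, b = 11/2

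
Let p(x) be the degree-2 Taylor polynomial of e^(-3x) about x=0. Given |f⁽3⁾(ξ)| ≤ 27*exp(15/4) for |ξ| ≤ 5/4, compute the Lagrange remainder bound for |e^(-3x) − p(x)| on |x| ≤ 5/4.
1125*exp(15/4)/128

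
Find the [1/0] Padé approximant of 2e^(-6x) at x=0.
2 - 12*x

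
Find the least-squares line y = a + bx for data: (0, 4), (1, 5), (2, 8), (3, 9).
a = 19/5, b = 9/5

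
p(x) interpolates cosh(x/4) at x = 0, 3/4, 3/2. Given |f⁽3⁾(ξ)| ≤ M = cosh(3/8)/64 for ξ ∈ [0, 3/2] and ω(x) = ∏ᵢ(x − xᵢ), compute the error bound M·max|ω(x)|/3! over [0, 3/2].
sqrt(3)*cosh(3/8)/4096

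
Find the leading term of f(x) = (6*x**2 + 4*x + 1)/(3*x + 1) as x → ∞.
2*x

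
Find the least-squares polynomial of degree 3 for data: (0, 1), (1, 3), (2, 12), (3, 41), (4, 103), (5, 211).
1 + (17/6)x + (-3)x² + (13/6)x³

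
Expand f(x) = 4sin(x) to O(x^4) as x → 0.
4*x - 2*x**3/3 + O(x**4)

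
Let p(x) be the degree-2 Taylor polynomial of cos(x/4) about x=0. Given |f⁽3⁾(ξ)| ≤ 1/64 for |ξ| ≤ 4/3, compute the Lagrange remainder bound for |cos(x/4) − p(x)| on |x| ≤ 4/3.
1/162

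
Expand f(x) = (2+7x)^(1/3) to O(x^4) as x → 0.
2**(1/3) + 7*2**(1/3)*x/6 - 49*2**(1/3)*x**2/36 + 1715*2**(1/3)*x**3/648 + O(x**4)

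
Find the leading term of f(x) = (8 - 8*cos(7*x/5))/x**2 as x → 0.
196/25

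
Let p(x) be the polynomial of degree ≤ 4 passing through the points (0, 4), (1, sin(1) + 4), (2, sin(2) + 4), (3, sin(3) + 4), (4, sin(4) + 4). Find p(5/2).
-5*sin(1)/32 - 5*sin(4)/128 + 15*sin(3)/32 + 45*sin(2)/64 + 4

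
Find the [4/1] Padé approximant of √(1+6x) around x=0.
(243*x**4/40 - 27*x**3/5 + 81*x**2/10 + 36*x/5 + 1)/(21*x/5 + 1)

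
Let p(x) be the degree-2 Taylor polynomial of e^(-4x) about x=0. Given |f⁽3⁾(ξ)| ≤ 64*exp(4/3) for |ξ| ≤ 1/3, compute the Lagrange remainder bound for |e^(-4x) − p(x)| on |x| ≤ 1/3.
32*exp(4/3)/81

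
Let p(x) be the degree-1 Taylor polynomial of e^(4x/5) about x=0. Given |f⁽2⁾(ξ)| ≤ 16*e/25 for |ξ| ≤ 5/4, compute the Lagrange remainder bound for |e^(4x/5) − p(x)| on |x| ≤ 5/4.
e/2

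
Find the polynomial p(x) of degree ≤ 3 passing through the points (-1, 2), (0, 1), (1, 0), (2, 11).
2*x**3 - 3*x + 1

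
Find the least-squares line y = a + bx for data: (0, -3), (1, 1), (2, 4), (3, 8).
a = -29/10, b = 18/5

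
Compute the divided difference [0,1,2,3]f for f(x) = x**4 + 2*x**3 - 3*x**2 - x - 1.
8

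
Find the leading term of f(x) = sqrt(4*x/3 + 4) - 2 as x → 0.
x/3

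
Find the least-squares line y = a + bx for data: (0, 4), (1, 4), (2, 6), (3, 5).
a = 4, b = 1/2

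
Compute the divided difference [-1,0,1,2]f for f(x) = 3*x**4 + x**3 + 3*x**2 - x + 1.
7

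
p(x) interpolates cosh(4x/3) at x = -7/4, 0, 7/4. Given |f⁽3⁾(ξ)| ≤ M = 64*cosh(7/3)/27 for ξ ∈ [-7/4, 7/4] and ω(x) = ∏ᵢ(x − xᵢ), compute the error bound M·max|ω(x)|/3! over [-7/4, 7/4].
343*sqrt(3)*cosh(7/3)/729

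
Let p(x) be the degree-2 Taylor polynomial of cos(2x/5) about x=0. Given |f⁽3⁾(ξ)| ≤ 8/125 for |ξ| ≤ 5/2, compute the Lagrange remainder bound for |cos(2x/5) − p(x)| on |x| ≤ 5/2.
1/6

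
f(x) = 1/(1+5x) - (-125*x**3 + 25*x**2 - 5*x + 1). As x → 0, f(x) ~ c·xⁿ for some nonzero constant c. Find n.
4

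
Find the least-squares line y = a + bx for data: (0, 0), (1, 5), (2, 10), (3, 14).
a = 1/5, b = 47/10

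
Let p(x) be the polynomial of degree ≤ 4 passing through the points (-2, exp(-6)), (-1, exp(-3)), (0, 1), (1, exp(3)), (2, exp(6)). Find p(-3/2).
((-5*exp(6) - 70 + 28*exp(3))*exp(6) + 35 + 140*exp(3))*exp(-6)/128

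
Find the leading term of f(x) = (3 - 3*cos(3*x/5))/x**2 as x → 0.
27/50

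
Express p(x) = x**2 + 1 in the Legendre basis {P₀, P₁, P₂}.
(4/3)P₀ + (2/3)P₂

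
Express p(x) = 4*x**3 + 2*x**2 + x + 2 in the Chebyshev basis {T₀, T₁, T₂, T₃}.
(3)T₀ + (4)T₁ + T₂ + T₃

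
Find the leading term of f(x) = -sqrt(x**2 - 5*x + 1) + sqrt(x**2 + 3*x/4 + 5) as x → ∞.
23/8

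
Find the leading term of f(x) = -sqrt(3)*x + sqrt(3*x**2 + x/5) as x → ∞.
sqrt(3)/30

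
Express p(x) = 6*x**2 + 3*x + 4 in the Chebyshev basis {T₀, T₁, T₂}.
(7)T₀ + (3)T₁ + (3)T₂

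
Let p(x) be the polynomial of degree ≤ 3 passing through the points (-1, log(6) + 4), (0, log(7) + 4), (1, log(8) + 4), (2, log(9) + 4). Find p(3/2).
log(4*2**(7/8)*21**(11/16)/7) + 4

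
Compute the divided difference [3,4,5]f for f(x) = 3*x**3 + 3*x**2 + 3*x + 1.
39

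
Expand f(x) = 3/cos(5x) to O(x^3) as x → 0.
3 + 75*x**2/2 + O(x**3)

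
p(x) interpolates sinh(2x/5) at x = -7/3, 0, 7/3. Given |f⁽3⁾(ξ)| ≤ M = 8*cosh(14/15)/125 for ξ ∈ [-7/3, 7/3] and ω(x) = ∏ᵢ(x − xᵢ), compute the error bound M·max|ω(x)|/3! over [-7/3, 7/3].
2744*sqrt(3)*cosh(14/15)/91125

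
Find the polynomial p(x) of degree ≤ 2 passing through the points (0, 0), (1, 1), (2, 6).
2*x**2 - x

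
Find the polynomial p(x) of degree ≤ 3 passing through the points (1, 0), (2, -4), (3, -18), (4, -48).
-x**3 + x**2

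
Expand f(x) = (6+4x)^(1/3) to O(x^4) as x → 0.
6**(1/3) + 2*6**(1/3)*x/9 - 4*6**(1/3)*x**2/81 + 40*6**(1/3)*x**3/2187 + O(x**4)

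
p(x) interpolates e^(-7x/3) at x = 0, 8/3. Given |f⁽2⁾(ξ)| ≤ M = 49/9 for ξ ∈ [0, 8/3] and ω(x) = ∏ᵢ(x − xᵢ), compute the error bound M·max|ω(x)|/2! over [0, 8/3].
392/81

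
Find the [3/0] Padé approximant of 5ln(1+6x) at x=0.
30*x*(12*x**2 - 3*x + 1)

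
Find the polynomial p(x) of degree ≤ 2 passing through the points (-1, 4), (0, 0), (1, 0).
2*x**2 - 2*x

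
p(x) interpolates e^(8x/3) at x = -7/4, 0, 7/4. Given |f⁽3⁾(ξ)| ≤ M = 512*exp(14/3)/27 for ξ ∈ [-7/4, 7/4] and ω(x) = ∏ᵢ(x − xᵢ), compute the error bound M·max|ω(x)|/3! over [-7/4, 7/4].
2744*sqrt(3)*exp(14/3)/729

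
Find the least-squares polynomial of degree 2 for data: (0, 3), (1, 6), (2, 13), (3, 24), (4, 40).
108/35 + (22/35)x + (15/7)x²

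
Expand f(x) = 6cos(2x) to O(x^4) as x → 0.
6 - 12*x**2 + O(x**4)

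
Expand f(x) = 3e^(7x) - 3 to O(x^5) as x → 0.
21*x + 147*x**2/2 + 343*x**3/2 + 2401*x**4/8 + O(x**5)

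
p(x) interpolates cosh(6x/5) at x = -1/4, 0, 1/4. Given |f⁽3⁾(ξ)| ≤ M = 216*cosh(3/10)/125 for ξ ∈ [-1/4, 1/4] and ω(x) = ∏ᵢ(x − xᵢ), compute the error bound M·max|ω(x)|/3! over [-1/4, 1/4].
sqrt(3)*cosh(3/10)/1000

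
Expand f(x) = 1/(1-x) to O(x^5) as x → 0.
1 + x + x**2 + x**3 + x**4 + O(x**5)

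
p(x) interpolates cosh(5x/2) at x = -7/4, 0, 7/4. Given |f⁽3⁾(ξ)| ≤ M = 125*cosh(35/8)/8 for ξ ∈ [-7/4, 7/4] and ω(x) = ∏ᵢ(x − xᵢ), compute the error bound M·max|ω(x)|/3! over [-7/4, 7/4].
42875*sqrt(3)*cosh(35/8)/13824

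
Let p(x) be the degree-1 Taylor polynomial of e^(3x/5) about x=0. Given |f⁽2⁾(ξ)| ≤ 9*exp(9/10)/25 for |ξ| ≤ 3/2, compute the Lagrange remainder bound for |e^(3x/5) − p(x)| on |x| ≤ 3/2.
81*exp(9/10)/200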